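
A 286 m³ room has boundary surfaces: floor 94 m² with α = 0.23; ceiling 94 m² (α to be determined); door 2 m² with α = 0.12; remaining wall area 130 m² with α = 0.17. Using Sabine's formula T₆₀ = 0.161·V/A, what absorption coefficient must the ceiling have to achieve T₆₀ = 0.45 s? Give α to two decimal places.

0.62

Required total absorption A = 0.161·286/0.45 = 102.32 m².
Absorption from the other surfaces = 94·0.23 + 2·0.12 + 130·0.17 = 43.96 m², so the ceiling must supply 58.36 m² over 94 m².
α = 58.36/94 = 0.621.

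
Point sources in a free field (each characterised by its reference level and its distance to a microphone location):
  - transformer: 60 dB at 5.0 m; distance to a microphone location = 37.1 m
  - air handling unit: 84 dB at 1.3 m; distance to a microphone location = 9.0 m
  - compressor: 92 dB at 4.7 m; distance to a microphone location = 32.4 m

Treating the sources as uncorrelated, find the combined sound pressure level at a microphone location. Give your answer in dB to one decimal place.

75.9 dB

Propagate each source to the receiver with L = L_ref − 20·log₁₀(r/r_ref), then add intensities.
transformer: 60 − 20·log₁₀(37.1/5.0) = 60 − 17.41 = 42.59 dB.
air handling unit: 84 − 20·log₁₀(9.0/1.3) = 84 − 16.81 = 67.19 dB.
compressor: 92 − 20·log₁₀(32.4/4.7) = 92 − 16.77 = 75.23 dB.
Σ 10^(L/10) = 3.861e+07 → L_total = 10·log₁₀(3.861e+07) = 75.87 dB.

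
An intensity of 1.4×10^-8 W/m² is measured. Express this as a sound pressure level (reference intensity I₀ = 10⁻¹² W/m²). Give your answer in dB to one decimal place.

Dividing by I₀ shifts the exponent by 12: I/I₀ = 1.4×10^4.
L = 10·(0.1461 + 4) = 41.46 dB.

41.5 dB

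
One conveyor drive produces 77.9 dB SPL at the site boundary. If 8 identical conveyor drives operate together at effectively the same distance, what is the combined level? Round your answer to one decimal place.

With 8 equal, uncorrelated contributions the intensity is 8× that of one unit, giving a rise of 10·log₁₀ 8.
L_total = 77.9 + 10·log₁₀(8) = 77.9 + 9.031 = 86.93 dB SPL.

86.9 dB SPL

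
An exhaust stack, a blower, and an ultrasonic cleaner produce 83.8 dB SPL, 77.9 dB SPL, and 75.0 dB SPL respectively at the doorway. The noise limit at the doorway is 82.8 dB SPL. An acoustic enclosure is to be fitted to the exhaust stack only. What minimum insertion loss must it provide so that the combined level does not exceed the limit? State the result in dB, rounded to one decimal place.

Everything except the exhaust stack sums to 10^(77.9/10) + 10^(75.0/10) = 9.328e+07 in linear terms, 79.70 dB SPL.
To meet 82.8 dB SPL overall, the treated exhaust stack may contribute at most 10^(82.8/10) − 9.328e+07 = 9.726e+07, i.e. 79.88 dB SPL.
So the exhaust stack must be reduced from 83.8 to 79.88 dB SPL: IL = 3.92 dB.

3.9 dB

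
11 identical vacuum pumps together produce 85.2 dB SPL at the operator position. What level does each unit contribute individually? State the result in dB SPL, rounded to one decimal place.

74.8 dB SPL

For N identical incoherent sources L_total = L₁ + 10·log₁₀ N, so L₁ = 85.2 − 10·log₁₀(11) = 85.2 − 10.414.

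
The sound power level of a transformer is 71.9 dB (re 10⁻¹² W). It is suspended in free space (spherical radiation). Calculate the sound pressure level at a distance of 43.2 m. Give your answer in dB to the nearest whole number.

28 dB

The power spreads over a sphere of area 4π·r², so L_p = L_w − 10·log₁₀(4π·r²).
4π·r² = 2.345e+04 m², 10·log₁₀ of that is 43.702 dB.
L_p = 71.9 − 43.702 = 28.20 dB.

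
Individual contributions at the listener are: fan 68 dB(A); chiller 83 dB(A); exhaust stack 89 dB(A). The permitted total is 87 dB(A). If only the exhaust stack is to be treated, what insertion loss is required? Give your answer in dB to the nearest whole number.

4 dB

Everything except the exhaust stack sums to 10^(68/10) + 10^(83/10) = 2.058e+08 in linear terms, 83.14 dB(A).
To meet 87 dB(A) overall, the treated exhaust stack may contribute at most 10^(87/10) − 2.058e+08 = 2.954e+08, i.e. 84.70 dB(A).
Required insertion loss = 89 − 84.70 = 4.30 dB.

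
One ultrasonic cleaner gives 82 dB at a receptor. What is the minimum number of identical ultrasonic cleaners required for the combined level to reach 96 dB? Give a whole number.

26

The shortfall is 96 − 82 = 14.0 dB, and N units add 10·log₁₀ N, so need 10·log₁₀ N ≥ 14.0.
N ≥ 10^(14.0/10) = 25.119, so N = 26.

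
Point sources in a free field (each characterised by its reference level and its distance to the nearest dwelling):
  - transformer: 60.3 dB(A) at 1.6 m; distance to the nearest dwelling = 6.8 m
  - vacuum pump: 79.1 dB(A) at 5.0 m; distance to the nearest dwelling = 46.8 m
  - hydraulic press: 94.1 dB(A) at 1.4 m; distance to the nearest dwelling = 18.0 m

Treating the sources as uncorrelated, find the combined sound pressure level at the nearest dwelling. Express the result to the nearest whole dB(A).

72 dB(A)

First find each source's level at the receiver (point-source: −20·log₁₀(r/r_ref)), then combine on an intensity basis.
transformer: 60.3 − 20·log₁₀(6.8/1.6) = 60.3 − 12.57 = 47.73 dB(A).
vacuum pump: 79.1 − 20·log₁₀(46.8/5.0) = 79.1 − 19.43 = 59.67 dB(A).
hydraulic press: 94.1 − 20·log₁₀(18.0/1.4) = 94.1 − 22.18 = 71.92 dB(A).
Σ 10^(L/10) = 1.654e+07 → L_total = 10·log₁₀(1.654e+07) = 72.18 dB(A).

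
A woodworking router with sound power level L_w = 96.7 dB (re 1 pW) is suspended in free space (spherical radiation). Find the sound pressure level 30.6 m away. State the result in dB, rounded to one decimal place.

Free-field spherical radiation: L_p = L_w − 10·log₁₀(4π·r²), r = 30.6 m.
4π·r² = 1.177e+04 m², 10·log₁₀ of that is 40.707 dB.
L_p = 96.7 − 40.707 = 55.99 dB.

56.0 dB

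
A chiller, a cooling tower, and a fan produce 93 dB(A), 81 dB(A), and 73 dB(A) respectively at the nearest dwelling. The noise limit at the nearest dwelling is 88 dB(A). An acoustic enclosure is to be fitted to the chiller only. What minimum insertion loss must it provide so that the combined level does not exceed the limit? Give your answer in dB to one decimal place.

Everything except the chiller sums to 10^(81/10) + 10^(73/10) = 1.458e+08 in linear terms, 81.64 dB(A).
The limit corresponds to 10^(88/10) = 6.310e+08; subtracting the fixed part leaves 4.851e+08 for the chiller, i.e. 86.86 dB(A).
So the chiller must be reduced from 93 to 86.86 dB(A): IL = 6.14 dB.

6.1 dB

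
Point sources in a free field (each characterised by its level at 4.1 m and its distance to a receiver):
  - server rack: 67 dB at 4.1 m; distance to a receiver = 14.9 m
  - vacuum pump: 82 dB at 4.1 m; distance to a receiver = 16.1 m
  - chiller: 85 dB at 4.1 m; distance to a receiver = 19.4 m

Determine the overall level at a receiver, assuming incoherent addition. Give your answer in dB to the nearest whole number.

Propagate each source to the receiver with L = L_ref − 20·log₁₀(r/r_ref), then add intensities.
server rack: 67 − 20·log₁₀(14.9/4.1) = 67 − 11.21 = 55.79 dB.
vacuum pump: 82 − 20·log₁₀(16.1/4.1) = 82 − 11.88 = 70.12 dB.
chiller: 85 − 20·log₁₀(19.4/4.1) = 85 − 13.50 = 71.50 dB.
Σ 10^(L/10) = 2.478e+07 → L_total = 10·log₁₀(2.478e+07) = 73.94 dB.

74 dB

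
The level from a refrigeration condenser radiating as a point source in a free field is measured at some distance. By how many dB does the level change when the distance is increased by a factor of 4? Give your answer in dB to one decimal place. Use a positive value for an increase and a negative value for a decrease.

With spherical spreading the level changes by −20·log₁₀(r₂/r₁).
ΔL = −20·log₁₀(4) = -12.04 dB.

-12.0 dB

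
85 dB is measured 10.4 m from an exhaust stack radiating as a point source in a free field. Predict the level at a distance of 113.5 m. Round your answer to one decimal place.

64.2 dB

For a point source, L₂ = L₁ − 20·log₁₀(r₂/r₁).
L₂ = 85 − 20·log₁₀(113.5/10.4) = 85 − 20.759 = 64.24 dB.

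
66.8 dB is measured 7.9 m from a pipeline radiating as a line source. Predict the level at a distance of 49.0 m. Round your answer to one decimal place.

58.9 dB

Line-source attenuation: ΔL = 10·log₁₀(r₂/r₁) = 10·log₁₀(49.0/7.9) = 7.926 dB.
L₂ = 66.8 − 10·log₁₀(49.0/7.9) = 66.8 − 7.926 = 58.87 dB.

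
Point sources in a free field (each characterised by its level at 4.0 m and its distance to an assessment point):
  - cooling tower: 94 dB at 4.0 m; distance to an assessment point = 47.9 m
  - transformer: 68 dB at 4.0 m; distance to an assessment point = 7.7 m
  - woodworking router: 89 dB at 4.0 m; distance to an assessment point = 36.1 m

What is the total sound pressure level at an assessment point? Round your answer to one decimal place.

Apply inverse-square spreading to bring every level to the receiver, then sum 10^(L/10).
cooling tower: 94 − 20·log₁₀(47.9/4.0) = 94 − 21.57 = 72.43 dB.
transformer: 68 − 20·log₁₀(7.7/4.0) = 68 − 5.69 = 62.31 dB.
woodworking router: 89 − 20·log₁₀(36.1/4.0) = 89 − 19.11 = 69.89 dB.
Σ 10^(L/10) = 2.897e+07 → L_total = 10·log₁₀(2.897e+07) = 74.62 dB.

74.6 dB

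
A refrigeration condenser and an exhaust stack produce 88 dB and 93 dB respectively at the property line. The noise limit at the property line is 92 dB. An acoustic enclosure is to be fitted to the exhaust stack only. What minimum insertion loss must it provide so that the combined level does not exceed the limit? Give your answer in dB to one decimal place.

Everything except the exhaust stack sums to 10^(88/10) = 6.310e+08 in linear terms, 88.00 dB.
To meet 92 dB overall, the treated exhaust stack may contribute at most 10^(92/10) − 6.310e+08 = 9.539e+08, i.e. 89.80 dB.
So the exhaust stack must be reduced from 93 to 89.80 dB: IL = 3.20 dB.

3.2 dB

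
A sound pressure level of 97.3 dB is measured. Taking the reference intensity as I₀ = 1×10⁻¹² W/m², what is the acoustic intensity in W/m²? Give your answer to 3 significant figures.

I/I₀ = 10^(97.3/10) = 5.37e+09, so I = 5.37e+09 × 10⁻¹² W/m².

0.00537 W/m²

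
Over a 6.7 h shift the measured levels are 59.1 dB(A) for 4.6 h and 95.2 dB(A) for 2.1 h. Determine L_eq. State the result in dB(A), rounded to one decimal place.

Weight each interval's intensity by its duration and average over T = 6.7 h:
Σ tᵢ·10^(Lᵢ/10) = 4.6·10^(59.1/10) + 2.1·10^(95.2/10) = 6.957e+09.
L_eq = 10·log₁₀(6.957e+09/6.7) = 90.16 dB(A).

90.2 dB(A)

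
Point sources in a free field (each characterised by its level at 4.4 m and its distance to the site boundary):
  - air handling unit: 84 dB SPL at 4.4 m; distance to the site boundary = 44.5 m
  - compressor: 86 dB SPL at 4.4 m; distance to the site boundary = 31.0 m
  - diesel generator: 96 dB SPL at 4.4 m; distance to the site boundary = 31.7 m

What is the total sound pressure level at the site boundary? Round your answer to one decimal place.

79.4 dB SPL

Propagate each source to the receiver with L = L_ref − 20·log₁₀(r/r_ref), then add intensities.
air handling unit: 84 − 20·log₁₀(44.5/4.4) = 84 − 20.10 = 63.90 dB SPL.
compressor: 86 − 20·log₁₀(31.0/4.4) = 86 − 16.96 = 69.04 dB SPL.
diesel generator: 96 − 20·log₁₀(31.7/4.4) = 96 − 17.15 = 78.85 dB SPL.
Σ 10^(L/10) = 8.717e+07 → L_total = 10·log₁₀(8.717e+07) = 79.40 dB SPL.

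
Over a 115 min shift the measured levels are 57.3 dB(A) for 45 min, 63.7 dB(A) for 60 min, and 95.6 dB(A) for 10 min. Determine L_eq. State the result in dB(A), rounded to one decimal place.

85.0 dB(A)

Weight each interval's intensity by its duration and average over T = 115 min:
Σ tᵢ·10^(Lᵢ/10) = 45·10^(57.3/10) + 60·10^(63.7/10) + 10·10^(95.6/10) = 3.647e+10.
L_eq = 10·log₁₀(3.647e+10/115) = 85.01 dB(A).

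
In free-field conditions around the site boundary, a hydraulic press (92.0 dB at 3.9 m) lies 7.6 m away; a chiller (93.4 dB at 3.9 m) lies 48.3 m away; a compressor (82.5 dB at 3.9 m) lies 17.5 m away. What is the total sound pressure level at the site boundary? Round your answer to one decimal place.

86.4 dB

Apply inverse-square spreading to bring every level to the receiver, then sum 10^(L/10).
hydraulic press: 92.0 − 20·log₁₀(7.6/3.9) = 92.0 − 5.79 = 86.21 dB.
chiller: 93.4 − 20·log₁₀(48.3/3.9) = 93.4 − 21.86 = 71.54 dB.
compressor: 82.5 − 20·log₁₀(17.5/3.9) = 82.5 − 13.04 = 69.46 dB.
Σ 10^(L/10) = 4.404e+08 → L_total = 10·log₁₀(4.404e+08) = 86.44 dB.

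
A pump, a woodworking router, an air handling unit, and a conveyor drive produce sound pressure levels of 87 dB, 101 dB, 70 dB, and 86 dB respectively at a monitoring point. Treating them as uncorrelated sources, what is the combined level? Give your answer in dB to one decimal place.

101.3 dB

For uncorrelated sources the intensities add, so convert each level to linear form, sum, and take 10·log₁₀ of the total.
Σ 10^(L/10) = 10^(87/10) + 10^(101/10) + 10^(70/10) + 10^(86/10) = 1.350e+10.
L_total = 10·log₁₀(1.350e+10) = 101.30 dB.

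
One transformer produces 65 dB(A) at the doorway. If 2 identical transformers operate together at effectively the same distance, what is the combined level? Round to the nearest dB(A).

L_total = L₁ + 10·log₁₀ N for N identical incoherent sources.
L_total = 65 + 10·log₁₀(2) = 65 + 3.010 = 68.01 dB(A).

68 dB(A)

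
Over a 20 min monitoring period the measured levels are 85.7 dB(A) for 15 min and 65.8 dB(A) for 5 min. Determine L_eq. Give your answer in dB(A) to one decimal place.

84.5 dB(A)

L_eq = 10·log₁₀[(1/T)·Σ tᵢ·10^(Lᵢ/10)] with T = 20 min.
Σ tᵢ·10^(Lᵢ/10) = 15·10^(85.7/10) + 5·10^(65.8/10) = 5.592e+09.
L_eq = 10·log₁₀(5.592e+09/20) = 84.47 dB(A).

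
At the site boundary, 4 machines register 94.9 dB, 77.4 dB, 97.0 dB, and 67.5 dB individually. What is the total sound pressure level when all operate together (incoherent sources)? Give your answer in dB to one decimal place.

Incoherent sources combine by intensity addition: L_total = 10·log₁₀(Σ 10^(L_i/10)).
Σ 10^(L/10) = 10^(94.9/10) + 10^(77.4/10) + 10^(97.0/10) + 10^(67.5/10) = 8.163e+09.
L_total = 10·log₁₀(8.163e+09) = 99.12 dB.

99.1 dB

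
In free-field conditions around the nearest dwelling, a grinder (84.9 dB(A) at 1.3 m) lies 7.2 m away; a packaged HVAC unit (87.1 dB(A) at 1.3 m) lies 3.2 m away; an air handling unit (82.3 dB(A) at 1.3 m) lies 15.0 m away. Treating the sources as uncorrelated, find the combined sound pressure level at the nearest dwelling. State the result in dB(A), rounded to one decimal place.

79.8 dB(A)

Propagate each source to the receiver with L = L_ref − 20·log₁₀(r/r_ref), then add intensities.
grinder: 84.9 − 20·log₁₀(7.2/1.3) = 84.9 − 14.87 = 70.03 dB(A).
packaged HVAC unit: 87.1 − 20·log₁₀(3.2/1.3) = 87.1 − 7.82 = 79.28 dB(A).
air handling unit: 82.3 − 20·log₁₀(15.0/1.3) = 82.3 − 21.24 = 61.06 dB(A).
Σ 10^(L/10) = 9.599e+07 → L_total = 10·log₁₀(9.599e+07) = 79.82 dB(A).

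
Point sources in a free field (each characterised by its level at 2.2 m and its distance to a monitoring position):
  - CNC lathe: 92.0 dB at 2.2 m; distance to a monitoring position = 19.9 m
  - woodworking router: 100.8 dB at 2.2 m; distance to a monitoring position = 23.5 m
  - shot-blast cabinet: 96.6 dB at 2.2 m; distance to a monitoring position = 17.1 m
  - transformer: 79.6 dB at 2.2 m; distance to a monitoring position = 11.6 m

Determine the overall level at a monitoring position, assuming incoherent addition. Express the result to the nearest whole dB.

First find each source's level at the receiver (point-source: −20·log₁₀(r/r_ref)), then combine on an intensity basis.
CNC lathe: 92.0 − 20·log₁₀(19.9/2.2) = 92.0 − 19.13 = 72.87 dB.
woodworking router: 100.8 − 20·log₁₀(23.5/2.2) = 100.8 − 20.57 = 80.23 dB.
shot-blast cabinet: 96.6 − 20·log₁₀(17.1/2.2) = 96.6 − 17.81 = 78.79 dB.
transformer: 79.6 − 20·log₁₀(11.6/2.2) = 79.6 − 14.44 = 65.16 dB.
Σ 10^(L/10) = 2.037e+08 → L_total = 10·log₁₀(2.037e+08) = 83.09 dB.

83 dB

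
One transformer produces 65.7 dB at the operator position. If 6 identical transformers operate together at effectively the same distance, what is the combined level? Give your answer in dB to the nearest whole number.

L_total = L₁ + 10·log₁₀ N for N identical incoherent sources.
L_total = 65.7 + 10·log₁₀(6) = 65.7 + 7.782 = 73.48 dB.

73 dB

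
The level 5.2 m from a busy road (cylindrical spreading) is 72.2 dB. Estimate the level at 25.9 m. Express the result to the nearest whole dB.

65 dB

For a line source, L₂ = L₁ − 10·log₁₀(r₂/r₁).
L₂ = 72.2 − 10·log₁₀(25.9/5.2) = 72.2 − 6.973 = 65.23 dB.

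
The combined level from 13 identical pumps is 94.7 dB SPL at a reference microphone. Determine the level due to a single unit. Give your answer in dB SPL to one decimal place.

For N identical incoherent sources L_total = L₁ + 10·log₁₀ N, so L₁ = 94.7 − 10·log₁₀(13) = 94.7 − 11.139.

83.6 dB SPL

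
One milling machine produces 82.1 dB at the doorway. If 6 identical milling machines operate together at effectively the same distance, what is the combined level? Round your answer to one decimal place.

L_total = L₁ + 10·log₁₀ N for N identical incoherent sources.
L_total = 82.1 + 10·log₁₀(6) = 82.1 + 7.782 = 89.88 dB.

89.9 dB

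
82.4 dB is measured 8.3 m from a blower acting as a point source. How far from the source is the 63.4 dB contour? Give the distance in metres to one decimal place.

The 19.0 dB drop corresponds to a distance ratio of 10^(19.0/20) for a point source.
r₂ = 8.3·10^((82.4−63.4)/20) = 8.3·10^(19.0/20) = 73.97 m.

74.0 m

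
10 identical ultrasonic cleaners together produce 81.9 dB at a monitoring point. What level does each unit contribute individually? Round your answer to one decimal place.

71.9 dB

Dividing the total intensity by 10 lowers the level by 10·log₁₀ 10 = 10.000 dB: L₁ = 81.9 − 10.000.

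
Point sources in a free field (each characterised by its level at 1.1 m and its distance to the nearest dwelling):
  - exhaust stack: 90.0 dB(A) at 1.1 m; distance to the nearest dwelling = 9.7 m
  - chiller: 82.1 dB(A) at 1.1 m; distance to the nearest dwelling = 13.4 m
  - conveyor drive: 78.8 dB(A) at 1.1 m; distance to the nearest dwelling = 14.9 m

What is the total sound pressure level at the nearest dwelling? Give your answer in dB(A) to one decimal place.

71.6 dB(A)

Propagate each source to the receiver with L = L_ref − 20·log₁₀(r/r_ref), then add intensities.
exhaust stack: 90.0 − 20·log₁₀(9.7/1.1) = 90.0 − 18.91 = 71.09 dB(A).
chiller: 82.1 − 20·log₁₀(13.4/1.1) = 82.1 − 21.71 = 60.39 dB(A).
conveyor drive: 78.8 − 20·log₁₀(14.9/1.1) = 78.8 − 22.64 = 56.16 dB(A).
Σ 10^(L/10) = 1.437e+07 → L_total = 10·log₁₀(1.437e+07) = 71.57 dB(A).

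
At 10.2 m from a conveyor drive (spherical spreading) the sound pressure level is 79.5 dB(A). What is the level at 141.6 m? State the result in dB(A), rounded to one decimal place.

56.7 dB(A)

Spherical spreading from a point source gives a 20·log₁₀(r₂/r₁) drop.
L₂ = 79.5 − 20·log₁₀(141.6/10.2) = 79.5 − 22.849 = 56.65 dB(A).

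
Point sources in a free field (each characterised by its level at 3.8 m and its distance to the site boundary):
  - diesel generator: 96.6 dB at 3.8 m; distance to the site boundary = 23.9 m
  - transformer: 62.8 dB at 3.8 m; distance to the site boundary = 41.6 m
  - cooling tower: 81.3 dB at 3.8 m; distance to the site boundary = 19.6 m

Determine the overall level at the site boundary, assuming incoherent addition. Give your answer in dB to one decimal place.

First find each source's level at the receiver (point-source: −20·log₁₀(r/r_ref)), then combine on an intensity basis.
diesel generator: 96.6 − 20·log₁₀(23.9/3.8) = 96.6 − 15.97 = 80.63 dB.
transformer: 62.8 − 20·log₁₀(41.6/3.8) = 62.8 − 20.79 = 42.01 dB.
cooling tower: 81.3 − 20·log₁₀(19.6/3.8) = 81.3 − 14.25 = 67.05 dB.
Σ 10^(L/10) = 1.206e+08 → L_total = 10·log₁₀(1.206e+08) = 80.81 dB.

80.8 dB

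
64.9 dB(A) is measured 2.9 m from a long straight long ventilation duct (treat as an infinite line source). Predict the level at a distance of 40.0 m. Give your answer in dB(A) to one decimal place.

For a line source, L₂ = L₁ − 10·log₁₀(r₂/r₁).
L₂ = 64.9 − 10·log₁₀(40.0/2.9) = 64.9 − 11.397 = 53.50 dB(A).

53.5 dB(A)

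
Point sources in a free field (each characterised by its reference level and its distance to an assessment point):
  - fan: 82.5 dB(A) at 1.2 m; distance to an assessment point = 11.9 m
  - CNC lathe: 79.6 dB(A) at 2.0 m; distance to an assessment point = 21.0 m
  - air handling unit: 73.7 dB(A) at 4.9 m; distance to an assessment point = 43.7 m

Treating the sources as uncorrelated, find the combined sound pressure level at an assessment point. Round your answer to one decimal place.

64.7 dB(A)

First find each source's level at the receiver (point-source: −20·log₁₀(r/r_ref)), then combine on an intensity basis.
fan: 82.5 − 20·log₁₀(11.9/1.2) = 82.5 − 19.93 = 62.57 dB(A).
CNC lathe: 79.6 − 20·log₁₀(21.0/2.0) = 79.6 − 20.42 = 59.18 dB(A).
air handling unit: 73.7 − 20·log₁₀(43.7/4.9) = 73.7 − 19.01 = 54.69 dB(A).
Σ 10^(L/10) = 2.930e+06 → L_total = 10·log₁₀(2.930e+06) = 64.67 dB(A).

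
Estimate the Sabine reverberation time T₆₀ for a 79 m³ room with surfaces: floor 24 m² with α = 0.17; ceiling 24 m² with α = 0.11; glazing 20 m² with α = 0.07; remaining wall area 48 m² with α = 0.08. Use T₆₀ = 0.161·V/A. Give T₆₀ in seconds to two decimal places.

1.06 s

Summing Sᵢαᵢ: 24·0.17 + 24·0.11 + 20·0.07 + 48·0.08 = 11.96 m².
T₆₀ = 0.161 × 79 / 11.96 = 1.063 s.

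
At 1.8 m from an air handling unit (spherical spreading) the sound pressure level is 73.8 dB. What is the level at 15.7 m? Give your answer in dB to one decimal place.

55.0 dB

Spherical spreading from a point source gives a 20·log₁₀(r₂/r₁) drop.
L₂ = 73.8 − 20·log₁₀(15.7/1.8) = 73.8 − 18.813 = 54.99 dB.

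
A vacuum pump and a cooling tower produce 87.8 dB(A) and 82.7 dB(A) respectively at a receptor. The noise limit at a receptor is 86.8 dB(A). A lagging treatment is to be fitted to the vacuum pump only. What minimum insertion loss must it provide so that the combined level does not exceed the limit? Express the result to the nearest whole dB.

The untreated sources together contribute 10^(82.7/10) = 1.862e+08, i.e. 82.70 dB(A).
To meet 86.8 dB(A) overall, the treated vacuum pump may contribute at most 10^(86.8/10) − 1.862e+08 = 2.924e+08, i.e. 84.66 dB(A).
So the vacuum pump must be reduced from 87.8 to 84.66 dB(A): IL = 3.14 dB.

3 dB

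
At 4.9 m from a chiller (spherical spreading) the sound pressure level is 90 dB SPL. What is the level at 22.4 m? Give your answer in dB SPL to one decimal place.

76.8 dB SPL

Point-source attenuation: ΔL = 20·log₁₀(r₂/r₁) = 20·log₁₀(22.4/4.9) = 13.201 dB.
L₂ = 90 − 20·log₁₀(22.4/4.9) = 90 − 13.201 = 76.80 dB SPL.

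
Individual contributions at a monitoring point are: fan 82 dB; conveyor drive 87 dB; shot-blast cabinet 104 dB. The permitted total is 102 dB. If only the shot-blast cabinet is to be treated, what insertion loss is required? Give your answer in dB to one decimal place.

2.2 dB

The untreated sources together contribute 10^(82/10) + 10^(87/10) = 6.597e+08, i.e. 88.19 dB.
To meet 102 dB overall, the treated shot-blast cabinet may contribute at most 10^(102/10) − 6.597e+08 = 1.519e+10, i.e. 101.82 dB.
So the shot-blast cabinet must be reduced from 104 to 101.82 dB: IL = 2.18 dB.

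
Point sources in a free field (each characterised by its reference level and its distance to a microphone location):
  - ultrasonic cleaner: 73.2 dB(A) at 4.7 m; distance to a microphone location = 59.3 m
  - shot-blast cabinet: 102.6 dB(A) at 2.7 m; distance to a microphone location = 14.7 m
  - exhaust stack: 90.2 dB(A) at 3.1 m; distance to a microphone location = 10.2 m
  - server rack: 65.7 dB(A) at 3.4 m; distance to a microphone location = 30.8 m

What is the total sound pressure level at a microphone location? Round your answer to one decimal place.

88.5 dB(A)

Apply inverse-square spreading to bring every level to the receiver, then sum 10^(L/10).
ultrasonic cleaner: 73.2 − 20·log₁₀(59.3/4.7) = 73.2 − 22.02 = 51.18 dB(A).
shot-blast cabinet: 102.6 − 20·log₁₀(14.7/2.7) = 102.6 − 14.72 = 87.88 dB(A).
exhaust stack: 90.2 − 20·log₁₀(10.2/3.1) = 90.2 − 10.34 = 79.86 dB(A).
server rack: 65.7 − 20·log₁₀(30.8/3.4) = 65.7 − 19.14 = 46.56 dB(A).
Σ 10^(L/10) = 7.108e+08 → L_total = 10·log₁₀(7.108e+08) = 88.52 dB(A).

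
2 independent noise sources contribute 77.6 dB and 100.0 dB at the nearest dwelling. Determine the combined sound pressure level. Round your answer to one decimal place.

Incoherent sources combine by intensity addition: L_total = 10·log₁₀(Σ 10^(L_i/10)).
Σ 10^(L/10) = 10^(77.6/10) + 10^(100.0/10) = 1.006e+10.
L_total = 10·log₁₀(1.006e+10) = 100.02 dB.

100.0 dB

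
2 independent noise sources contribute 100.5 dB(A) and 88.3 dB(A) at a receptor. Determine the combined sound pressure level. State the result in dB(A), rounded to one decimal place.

100.8 dB(A)

Incoherent sources combine by intensity addition: L_total = 10·log₁₀(Σ 10^(L_i/10)).
Σ 10^(L/10) = 10^(100.5/10) + 10^(88.3/10) = 1.190e+10.
L_total = 10·log₁₀(1.190e+10) = 100.75 dB(A).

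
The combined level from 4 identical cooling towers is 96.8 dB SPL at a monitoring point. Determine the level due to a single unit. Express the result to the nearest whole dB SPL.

91 dB SPL

Dividing the total intensity by 4 lowers the level by 10·log₁₀ 4 = 6.021 dB: L₁ = 96.8 − 6.021.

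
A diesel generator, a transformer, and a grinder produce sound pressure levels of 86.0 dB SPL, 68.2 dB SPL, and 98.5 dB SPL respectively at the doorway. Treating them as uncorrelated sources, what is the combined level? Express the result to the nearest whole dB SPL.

Incoherent sources combine by intensity addition: L_total = 10·log₁₀(Σ 10^(L_i/10)).
Σ 10^(L/10) = 10^(86.0/10) + 10^(68.2/10) + 10^(98.5/10) = 7.484e+09.
L_total = 10·log₁₀(7.484e+09) = 98.74 dB SPL.

99 dB SPL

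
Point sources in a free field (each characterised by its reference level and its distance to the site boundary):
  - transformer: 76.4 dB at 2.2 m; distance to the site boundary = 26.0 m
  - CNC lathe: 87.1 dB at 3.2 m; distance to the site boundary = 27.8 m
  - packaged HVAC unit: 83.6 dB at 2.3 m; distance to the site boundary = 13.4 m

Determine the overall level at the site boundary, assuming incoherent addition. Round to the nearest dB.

71 dB

Propagate each source to the receiver with L = L_ref − 20·log₁₀(r/r_ref), then add intensities.
transformer: 76.4 − 20·log₁₀(26.0/2.2) = 76.4 − 21.45 = 54.95 dB.
CNC lathe: 87.1 − 20·log₁₀(27.8/3.2) = 87.1 − 18.78 = 68.32 dB.
packaged HVAC unit: 83.6 − 20·log₁₀(13.4/2.3) = 83.6 − 15.31 = 68.29 dB.
Σ 10^(L/10) = 1.386e+07 → L_total = 10·log₁₀(1.386e+07) = 71.42 dB.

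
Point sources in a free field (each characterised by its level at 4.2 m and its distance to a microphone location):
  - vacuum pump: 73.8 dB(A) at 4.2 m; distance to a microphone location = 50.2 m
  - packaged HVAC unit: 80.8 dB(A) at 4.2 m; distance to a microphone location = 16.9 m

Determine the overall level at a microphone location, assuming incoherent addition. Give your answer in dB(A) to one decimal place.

68.8 dB(A)

First find each source's level at the receiver (point-source: −20·log₁₀(r/r_ref)), then combine on an intensity basis.
vacuum pump: 73.8 − 20·log₁₀(50.2/4.2) = 73.8 − 21.55 = 52.25 dB(A).
packaged HVAC unit: 80.8 − 20·log₁₀(16.9/4.2) = 80.8 − 12.09 = 68.71 dB(A).
Σ 10^(L/10) = 7.593e+06 → L_total = 10·log₁₀(7.593e+06) = 68.80 dB(A).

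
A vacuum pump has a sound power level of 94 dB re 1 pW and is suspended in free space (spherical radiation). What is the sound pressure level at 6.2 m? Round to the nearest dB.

67 dB

Free-field spherical radiation: L_p = L_w − 10·log₁₀(4π·r²), r = 6.2 m.
4π·r² = 483.1 m², 10·log₁₀ of that is 26.840 dB.
L_p = 94 − 26.840 = 67.16 dB.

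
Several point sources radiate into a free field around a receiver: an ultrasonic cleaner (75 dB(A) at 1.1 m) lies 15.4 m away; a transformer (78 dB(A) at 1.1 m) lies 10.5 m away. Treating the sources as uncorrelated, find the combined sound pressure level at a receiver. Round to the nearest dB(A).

59 dB(A)

Propagate each source to the receiver with L = L_ref − 20·log₁₀(r/r_ref), then add intensities.
ultrasonic cleaner: 75 − 20·log₁₀(15.4/1.1) = 75 − 22.92 = 52.08 dB(A).
transformer: 78 − 20·log₁₀(10.5/1.1) = 78 − 19.60 = 58.40 dB(A).
Σ 10^(L/10) = 8.538e+05 → L_total = 10·log₁₀(8.538e+05) = 59.31 dB(A).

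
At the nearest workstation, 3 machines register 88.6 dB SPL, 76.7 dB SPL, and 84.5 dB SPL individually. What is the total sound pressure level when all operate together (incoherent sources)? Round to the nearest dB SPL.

Incoherent sources combine by intensity addition: L_total = 10·log₁₀(Σ 10^(L_i/10)).
Σ 10^(L/10) = 10^(88.6/10) + 10^(76.7/10) + 10^(84.5/10) = 1.053e+09.
L_total = 10·log₁₀(1.053e+09) = 90.22 dB SPL.

90 dB SPL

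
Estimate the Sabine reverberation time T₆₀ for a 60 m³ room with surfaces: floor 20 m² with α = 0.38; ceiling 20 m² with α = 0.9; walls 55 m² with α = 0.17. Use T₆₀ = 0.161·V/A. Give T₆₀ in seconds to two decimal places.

Summing Sᵢαᵢ: 20·0.38 + 20·0.9 + 55·0.17 = 34.95 m².
T₆₀ = 0.161·V/A = 0.161·60/34.95 = 0.276 s.

0.28 s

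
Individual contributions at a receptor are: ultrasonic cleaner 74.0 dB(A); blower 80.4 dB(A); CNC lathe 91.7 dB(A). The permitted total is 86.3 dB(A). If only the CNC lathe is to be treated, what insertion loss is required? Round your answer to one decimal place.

7.0 dB

The untreated sources together contribute 10^(74.0/10) + 10^(80.4/10) = 1.348e+08, i.e. 81.30 dB(A).
To meet 86.3 dB(A) overall, the treated CNC lathe may contribute at most 10^(86.3/10) − 1.348e+08 = 2.918e+08, i.e. 84.65 dB(A).
Required insertion loss = 91.7 − 84.65 = 7.05 dB.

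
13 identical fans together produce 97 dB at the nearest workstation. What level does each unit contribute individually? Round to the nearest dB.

13 equal contributions raise the level by 10·log₁₀ 13 = 11.139 dB, so each unit alone gives 97 − 11.139.

86 dB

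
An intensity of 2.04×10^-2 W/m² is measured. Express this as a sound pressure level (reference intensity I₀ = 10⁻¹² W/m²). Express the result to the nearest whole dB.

I/I₀ = 2.04×10^-2/10⁻¹² = 2.04×10^10, and L = 10·log₁₀(I/I₀).
L = 10·(0.3096 + 10) = 103.10 dB.

103 dB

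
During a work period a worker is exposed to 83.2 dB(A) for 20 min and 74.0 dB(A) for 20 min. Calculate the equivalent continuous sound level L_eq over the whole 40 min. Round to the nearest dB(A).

L_eq = 10·log₁₀[(1/T)·Σ tᵢ·10^(Lᵢ/10)] with T = 40 min.
Σ tᵢ·10^(Lᵢ/10) = 20·10^(83.2/10) + 20·10^(74.0/10) = 4.681e+09.
L_eq = 10·log₁₀(4.681e+09/40) = 80.68 dB(A).

81 dB(A)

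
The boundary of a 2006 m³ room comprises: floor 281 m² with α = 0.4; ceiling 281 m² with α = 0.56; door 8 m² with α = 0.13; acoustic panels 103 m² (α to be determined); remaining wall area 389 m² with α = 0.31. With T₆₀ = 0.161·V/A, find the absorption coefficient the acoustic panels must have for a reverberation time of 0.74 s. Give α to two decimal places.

0.44

A = 0.161·V/T₆₀ = 0.161·2006/0.74 = 436.44 m² sabins.
Absorption from the other surfaces = 281·0.4 + 281·0.56 + 8·0.13 + 389·0.31 = 391.39 m², so the acoustic panels must supply 45.05 m² over 103 m².
α = 45.05/103 = 0.437.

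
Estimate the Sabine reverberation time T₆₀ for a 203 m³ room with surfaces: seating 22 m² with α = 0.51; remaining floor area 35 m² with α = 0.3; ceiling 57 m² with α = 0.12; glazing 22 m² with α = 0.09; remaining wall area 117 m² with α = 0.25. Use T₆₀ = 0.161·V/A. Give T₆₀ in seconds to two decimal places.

Summing Sᵢαᵢ: 22·0.51 + 35·0.3 + 57·0.12 + 22·0.09 + 117·0.25 = 59.79 m².
T₆₀ = 0.161·V/A = 0.161·203/59.79 = 0.547 s.

0.55 s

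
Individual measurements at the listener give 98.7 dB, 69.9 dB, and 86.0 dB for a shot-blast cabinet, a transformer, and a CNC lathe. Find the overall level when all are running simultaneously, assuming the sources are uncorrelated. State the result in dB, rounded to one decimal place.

98.9 dB

Incoherent sources combine by intensity addition: L_total = 10·log₁₀(Σ 10^(L_i/10)).
Σ 10^(L/10) = 10^(98.7/10) + 10^(69.9/10) + 10^(86.0/10) = 7.821e+09.
L_total = 10·log₁₀(7.821e+09) = 98.93 dB.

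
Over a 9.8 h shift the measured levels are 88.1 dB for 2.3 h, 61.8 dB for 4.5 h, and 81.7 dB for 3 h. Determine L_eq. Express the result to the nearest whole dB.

L_eq = 10·log₁₀[(1/T)·Σ tᵢ·10^(Lᵢ/10)] with T = 9.8 h.
Σ tᵢ·10^(Lᵢ/10) = 2.3·10^(88.1/10) + 4.5·10^(61.8/10) + 3·10^(81.7/10) = 1.936e+09.
L_eq = 10·log₁₀(1.936e+09/9.8) = 82.96 dB.

83 dB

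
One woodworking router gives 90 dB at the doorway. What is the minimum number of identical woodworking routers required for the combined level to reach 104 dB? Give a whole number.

The shortfall is 104 − 90 = 14.0 dB, and N units add 10·log₁₀ N, so need 10·log₁₀ N ≥ 14.0.
N ≥ 10^(14.0/10) = 25.119, so N = 26.

26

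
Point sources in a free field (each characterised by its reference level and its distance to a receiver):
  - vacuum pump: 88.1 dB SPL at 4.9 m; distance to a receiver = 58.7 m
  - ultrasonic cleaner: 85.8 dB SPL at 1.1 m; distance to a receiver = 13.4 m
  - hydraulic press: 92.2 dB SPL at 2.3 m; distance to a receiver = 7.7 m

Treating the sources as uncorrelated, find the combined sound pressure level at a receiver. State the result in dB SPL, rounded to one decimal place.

Apply inverse-square spreading to bring every level to the receiver, then sum 10^(L/10).
vacuum pump: 88.1 − 20·log₁₀(58.7/4.9) = 88.1 − 21.57 = 66.53 dB SPL.
ultrasonic cleaner: 85.8 − 20·log₁₀(13.4/1.1) = 85.8 − 21.71 = 64.09 dB SPL.
hydraulic press: 92.2 − 20·log₁₀(7.7/2.3) = 92.2 − 10.50 = 81.70 dB SPL.
Σ 10^(L/10) = 1.551e+08 → L_total = 10·log₁₀(1.551e+08) = 81.91 dB SPL.

81.9 dB SPL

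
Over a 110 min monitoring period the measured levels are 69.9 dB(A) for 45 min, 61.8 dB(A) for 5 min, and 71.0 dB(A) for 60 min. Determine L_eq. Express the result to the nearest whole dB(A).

Weight each interval's intensity by its duration and average over T = 110 min:
Σ tᵢ·10^(Lᵢ/10) = 45·10^(69.9/10) + 5·10^(61.8/10) + 60·10^(71.0/10) = 1.203e+09.
L_eq = 10·log₁₀(1.203e+09/110) = 70.39 dB(A).

70 dB(A)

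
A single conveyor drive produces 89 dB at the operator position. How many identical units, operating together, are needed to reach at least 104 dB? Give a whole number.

N identical sources give L₁ + 10·log₁₀ N, so require 10·log₁₀ N ≥ 104 − 89 = 15.0 dB.
N ≥ 10^(15.0/10) = 31.623, so N = 32.

32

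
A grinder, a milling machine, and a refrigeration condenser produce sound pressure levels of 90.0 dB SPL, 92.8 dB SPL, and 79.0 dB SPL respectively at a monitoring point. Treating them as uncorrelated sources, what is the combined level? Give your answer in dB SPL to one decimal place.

Incoherent sources combine by intensity addition: L_total = 10·log₁₀(Σ 10^(L_i/10)).
Σ 10^(L/10) = 10^(90.0/10) + 10^(92.8/10) + 10^(79.0/10) = 2.985e+09.
L_total = 10·log₁₀(2.985e+09) = 94.75 dB SPL.

94.7 dB SPL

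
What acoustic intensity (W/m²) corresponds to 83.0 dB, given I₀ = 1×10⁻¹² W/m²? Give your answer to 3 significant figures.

I = I₀·10^(L/10) = 10⁻¹² × 10^(83.0/10) = 10^(-3.700).

0.000200 W/m²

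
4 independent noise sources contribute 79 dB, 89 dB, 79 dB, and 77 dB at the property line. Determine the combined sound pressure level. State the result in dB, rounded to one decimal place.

90.0 dB

Incoherent sources combine by intensity addition: L_total = 10·log₁₀(Σ 10^(L_i/10)).
Σ 10^(L/10) = 10^(79/10) + 10^(89/10) + 10^(79/10) + 10^(77/10) = 1.003e+09.
L_total = 10·log₁₀(1.003e+09) = 90.01 dB.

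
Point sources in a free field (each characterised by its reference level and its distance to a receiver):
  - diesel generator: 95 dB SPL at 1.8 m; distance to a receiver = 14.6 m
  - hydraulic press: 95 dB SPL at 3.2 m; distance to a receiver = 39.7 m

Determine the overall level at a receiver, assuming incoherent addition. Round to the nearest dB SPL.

78 dB SPL

Propagate each source to the receiver with L = L_ref − 20·log₁₀(r/r_ref), then add intensities.
diesel generator: 95 − 20·log₁₀(14.6/1.8) = 95 − 18.18 = 76.82 dB SPL.
hydraulic press: 95 − 20·log₁₀(39.7/3.2) = 95 − 21.87 = 73.13 dB SPL.
Σ 10^(L/10) = 6.861e+07 → L_total = 10·log₁₀(6.861e+07) = 78.36 dB SPL.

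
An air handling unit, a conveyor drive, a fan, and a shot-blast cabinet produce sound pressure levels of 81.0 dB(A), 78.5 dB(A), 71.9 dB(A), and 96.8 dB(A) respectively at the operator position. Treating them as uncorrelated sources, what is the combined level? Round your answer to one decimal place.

For uncorrelated sources the intensities add, so convert each level to linear form, sum, and take 10·log₁₀ of the total.
Σ 10^(L/10) = 10^(81.0/10) + 10^(78.5/10) + 10^(71.9/10) + 10^(96.8/10) = 4.998e+09.
L_total = 10·log₁₀(4.998e+09) = 96.99 dB(A).

97.0 dB(A)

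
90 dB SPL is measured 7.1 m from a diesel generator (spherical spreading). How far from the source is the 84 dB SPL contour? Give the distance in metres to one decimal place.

14.2 m

For a point source L₁ − L₂ = 20·log₁₀(r₂/r₁), so r₂ = r₁·10^((L₁−L₂)/20).
r₂ = 7.1·10^((90−84)/20) = 7.1·10^(6.0/20) = 14.17 m.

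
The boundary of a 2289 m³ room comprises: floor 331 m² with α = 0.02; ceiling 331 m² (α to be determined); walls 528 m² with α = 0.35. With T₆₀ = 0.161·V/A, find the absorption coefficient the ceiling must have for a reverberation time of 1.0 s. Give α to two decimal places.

From T₆₀ = 0.161·V/A, the target T₆₀ = 1.0 s needs A = 0.161·2289/1.0 = 368.53 m².
Absorption from the other surfaces = 331·0.02 + 528·0.35 = 191.42 m², so the ceiling must supply 177.11 m² over 331 m².
α = 177.11/331 = 0.535.

0.54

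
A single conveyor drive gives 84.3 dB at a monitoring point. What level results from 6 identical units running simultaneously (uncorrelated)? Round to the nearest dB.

92 dB

N identical incoherent sources raise the level by 10·log₁₀ N.
L_total = 84.3 + 10·log₁₀(6) = 84.3 + 7.782 = 92.08 dB.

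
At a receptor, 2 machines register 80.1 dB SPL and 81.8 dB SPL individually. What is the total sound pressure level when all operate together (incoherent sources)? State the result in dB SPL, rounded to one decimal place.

For uncorrelated sources the intensities add, so convert each level to linear form, sum, and take 10·log₁₀ of the total.
Σ 10^(L/10) = 10^(80.1/10) + 10^(81.8/10) = 2.537e+08.
L_total = 10·log₁₀(2.537e+08) = 84.04 dB SPL.

84.0 dB SPL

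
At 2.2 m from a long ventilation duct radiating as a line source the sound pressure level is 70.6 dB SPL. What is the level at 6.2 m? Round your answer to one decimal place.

66.1 dB SPL

Line-source attenuation: ΔL = 10·log₁₀(r₂/r₁) = 10·log₁₀(6.2/2.2) = 4.500 dB.
L₂ = 70.6 − 10·log₁₀(6.2/2.2) = 70.6 − 4.500 = 66.10 dB SPL.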